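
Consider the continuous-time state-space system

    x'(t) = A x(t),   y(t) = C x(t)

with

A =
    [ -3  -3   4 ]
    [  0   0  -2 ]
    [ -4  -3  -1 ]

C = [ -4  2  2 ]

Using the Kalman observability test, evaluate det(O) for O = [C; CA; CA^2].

-9408

CA = [[4, 6, -22]]
CA^2 = [[76, 54, 26]]
Observability matrix O = [C; CA; CA^2] = [[-4, 2, 2], [4, 6, -22], [76, 54, 26]]
Expanding along the first row, det(O) = (-4)·(6·26 - (-22)·54) - 2·(4·26 - (-22)·76) + 2·(4·54 - 6·76) = (-4)·1344 - 2·1776 + 2·(-240) = -9408
Since det(O) ≠ 0, rank(O) = 3 and the system is completely observable.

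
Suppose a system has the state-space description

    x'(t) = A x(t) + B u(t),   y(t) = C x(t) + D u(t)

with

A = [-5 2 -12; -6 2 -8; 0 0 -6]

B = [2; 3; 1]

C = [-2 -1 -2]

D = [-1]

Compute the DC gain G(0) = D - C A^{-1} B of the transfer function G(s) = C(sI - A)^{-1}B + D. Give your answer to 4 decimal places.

G(0) = C(-A)^{-1}B + D = -C A^{-1} B + D.
det A = -12, so A^{-1} = (1/-12)·adj(A) = [[1, -1, -2/3], [3, -5/2, -8/3], [0, 0, -1/6]]
A^{-1} B = [-5/3, -25/6, -1/6]^T
C A^{-1} B = 47/6
G(0) = D - C A^{-1} B = -1 - (47/6) = -53/6 ≈ -8.8333

-8.8333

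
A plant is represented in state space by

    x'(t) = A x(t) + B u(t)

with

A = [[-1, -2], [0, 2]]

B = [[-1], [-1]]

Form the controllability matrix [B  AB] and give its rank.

AB = [[3], [-2]]
Controllability matrix C = [B  AB] = [[-1, 3], [-1, -2]]
det(C) = (-1)·(-2) - 3·(-1) = 2 - (-3) = 5 ≠ 0, so rank(C) = 2.
rank(C) = 2 = n, so the pair (A, B) is completely controllable.

2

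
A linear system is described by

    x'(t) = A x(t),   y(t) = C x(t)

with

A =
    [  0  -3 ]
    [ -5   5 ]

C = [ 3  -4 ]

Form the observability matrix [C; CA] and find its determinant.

CA = [[20, -29]]
Observability matrix O = [C; CA] = [[3, -4], [20, -29]]
det(O) = 3·(-29) - (-4)·20 = -87 - (-80) = -7
Since det(O) ≠ 0, rank(O) = 2 and the system is completely observable.

-7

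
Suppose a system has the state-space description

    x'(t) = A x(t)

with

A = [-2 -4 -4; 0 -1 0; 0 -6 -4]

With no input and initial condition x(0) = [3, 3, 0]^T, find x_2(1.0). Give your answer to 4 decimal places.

det(sI - A) = s^3 - (tr A)s^2 + (M11 + M22 + M33)s - det A, where Mii is the 2×2 principal minor of A obtained by deleting row i and column i.
tr A = (-2) + (-1) + (-4) = -7; M11 = (-1)·(-4) - 0·(-6) = 4 - 0 = 4; M22 = (-2)·(-4) - (-4)·0 = 8 - 0 = 8; M33 = (-2)·(-1) - (-4)·0 = 2 - 0 = 2; sum of minors = 14.
det A = (-2)·((-1)·(-4) - 0·(-6)) - (-4)·(0·(-4) - 0·0) + (-4)·(0·(-6) - (-1)·0) = (-2)·4 - (-4)·0 + (-4)·0 = -8.
So p(s) = det(sI - A) = s^3 + 7s^2 + 14s + 8.
Rational-root test: any integer root divides 8. Testing small divisors, s = -1 works: p(-1) = -1 + 7 + (-14) + 8 = 0, so (s + 1) is a factor.
Dividing, p(s) = (s + 1)(s^2 + 6s + 8).
Factor s^2 + 6s + 8: two numbers with sum -6 and product 8 are -2 and -4, so s^2 + 6s + 8 = (s + 2)(s + 4).
Hence p(s) = (s + 1) (s + 2) (s + 4), with roots -4, -2, -1.
The eigenvalues -4, -2, -1 are distinct and real, so A is diagonalisable and x(t) = e^{At} x(0) = V diag(e^{λ_i t}) V^{-1} x(0), where the columns of V are the eigenvectors.
λ = -4: A - (-4)I = [[2, -4, -4], [0, 3, 0], [0, -6, 0]]. v must be orthogonal to every row; (row 1) × (row 2) = [12, 0, 6], so take v_1 = [2, 0, 1]^T.
λ = -2: A - (-2)I = [[0, -4, -4], [0, 1, 0], [0, -6, -2]]. v must be orthogonal to every row; (row 1) × (row 2) = [4, 0, 0], so take v_2 = [-1, 0, 0]^T.
λ = -1: A - (-1)I = [[-1, -4, -4], [0, 0, 0], [0, -6, -3]]. v must be orthogonal to every row; (row 1) × (row 3) = [-12, -3, 6], so take v_3 = [4, 1, -2]^T.
V = [v_1 v_2 v_3] = [[2, -1, 4], [0, 0, 1], [1, 0, -2]] has det V = -1, so V^{-1} = adj(V)/det V = [[0, 2, 1], [-1, 8, 2], [0, 1, 0]].
Modal coordinates z(0) = V^{-1} x(0): 0·3 + 2·3 + 1·0 = 6; (-1)·3 + 8·3 + 2·0 = 21; 0·3 + 1·3 + 0·0 = 3; so z(0) = [6, 21, 3]^T.
x_2(t) = Σ_i (v_i)_2 · z_i(0) · e^{λ_i t} (row 2 of V times the modal terms).
x_2(1.0) = 0·6·e^{-4·1.0} + 0·21·e^{-2·1.0} + 1·3·e^{-1·1.0} = 0·0.018316 + 0·0.135335 + 3·0.367879 = 1.1036.

1.1036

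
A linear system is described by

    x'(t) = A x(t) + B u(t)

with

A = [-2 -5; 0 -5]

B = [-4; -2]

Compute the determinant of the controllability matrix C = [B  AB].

AB = [[18], [10]]
Controllability matrix C = [B  AB] = [[-4, 18], [-2, 10]]
det(C) = (-4)·10 - 18·(-2) = -40 - (-36) = -4
Since det(C) ≠ 0, rank(C) = 2 and the system is completely controllable.

-4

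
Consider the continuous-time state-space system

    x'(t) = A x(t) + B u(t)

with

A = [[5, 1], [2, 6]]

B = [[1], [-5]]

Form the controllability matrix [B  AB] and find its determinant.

-28

AB = [[0], [-28]]
Controllability matrix C = [B  AB] = [[1, 0], [-5, -28]]
det(C) = 1·(-28) - 0·(-5) = -28 - 0 = -28
Since det(C) ≠ 0, rank(C) = 2 and the system is completely controllable.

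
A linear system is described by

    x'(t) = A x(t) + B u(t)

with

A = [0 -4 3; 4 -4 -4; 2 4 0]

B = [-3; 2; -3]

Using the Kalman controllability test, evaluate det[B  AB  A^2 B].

-7096

AB = [[-17], [-8], [2]]
A^2B = [[38], [-44], [-66]]
Controllability matrix C = [B  AB  A^2B] = [[-3, -17, 38], [2, -8, -44], [-3, 2, -66]]
Expanding along the first row, det(C) = (-3)·((-8)·(-66) - (-44)·2) - (-17)·(2·(-66) - (-44)·(-3)) + 38·(2·2 - (-8)·(-3)) = (-3)·616 - (-17)·(-264) + 38·(-20) = -7096
Since det(C) ≠ 0, rank(C) = 3 and the system is completely controllable.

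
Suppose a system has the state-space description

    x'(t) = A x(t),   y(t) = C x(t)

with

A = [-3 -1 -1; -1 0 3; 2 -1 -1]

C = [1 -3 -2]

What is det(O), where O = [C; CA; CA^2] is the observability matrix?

CA = [[-4, 1, -8]]
CA^2 = [[-5, 12, 15]]
Observability matrix O = [C; CA; CA^2] = [[1, -3, -2], [-4, 1, -8], [-5, 12, 15]]
Expanding along the first row, det(O) = 1·(1·15 - (-8)·12) - (-3)·((-4)·15 - (-8)·(-5)) + (-2)·((-4)·12 - 1·(-5)) = 1·111 - (-3)·(-100) + (-2)·(-43) = -103
Since det(O) ≠ 0, rank(O) = 3 and the system is completely observable.

-103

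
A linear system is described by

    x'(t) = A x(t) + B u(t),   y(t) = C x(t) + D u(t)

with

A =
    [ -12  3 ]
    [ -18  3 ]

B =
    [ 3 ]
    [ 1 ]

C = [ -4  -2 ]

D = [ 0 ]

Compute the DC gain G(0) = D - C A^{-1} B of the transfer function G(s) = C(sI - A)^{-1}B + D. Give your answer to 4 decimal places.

G(0) = C(-A)^{-1}B + D = -C A^{-1} B + D.
det A = 18, so A^{-1} = (1/18)·adj(A) = [[1/6, -1/6], [1, -2/3]]
A^{-1} B = [1/3, 7/3]^T
C A^{-1} B = -6
G(0) = D - C A^{-1} B = 0 - (-6) = 6

6.0000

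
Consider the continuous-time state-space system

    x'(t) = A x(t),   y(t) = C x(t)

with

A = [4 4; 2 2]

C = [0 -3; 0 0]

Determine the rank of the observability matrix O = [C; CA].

CA = [[-6, -6], [0, 0]]
Observability matrix O = [C; CA] = [[0, -3], [0, 0], [-6, -6], [0, 0]]
Take the 2×2 submatrix of O formed by rows 1, 3: [[0, -3], [-6, -6]]. Its determinant is 0·(-6) - (-3)·(-6) = 0 - 18 = -18 ≠ 0.
So rank(O) ≥ 2; since O has 2 columns, rank(O) = 2.
rank(O) = 2 = n, so the pair (A, C) is completely observable.

2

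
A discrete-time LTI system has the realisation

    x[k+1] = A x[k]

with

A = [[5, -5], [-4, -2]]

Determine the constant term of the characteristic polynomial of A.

For a 2×2 matrix, det(zI - A) = z^2 - (tr A)z + det A.
tr A = 3, det A = -30.
So p(z) = z^2 - 3z - 30.
The constant term is -30.

-30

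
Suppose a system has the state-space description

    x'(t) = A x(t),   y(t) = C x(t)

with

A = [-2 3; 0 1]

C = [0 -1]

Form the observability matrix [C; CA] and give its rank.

CA = [[0, -1]]
Observability matrix O = [C; CA] = [[0, -1], [0, -1]]
Every row of O is a scalar multiple of row 1 = [0, -1] (multipliers 1, 1), so the rows span a one-dimensional space.
O ≠ 0, hence rank(O) = 1.
rank(O) = 1 < n = 2, so the pair (A, C) is not completely observable.

1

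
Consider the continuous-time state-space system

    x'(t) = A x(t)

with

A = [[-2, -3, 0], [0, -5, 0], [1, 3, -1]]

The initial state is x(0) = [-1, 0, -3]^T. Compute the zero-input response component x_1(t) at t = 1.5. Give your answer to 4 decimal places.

-0.0498

det(sI - A) = s^3 - (tr A)s^2 + (M11 + M22 + M33)s - det A, where Mii is the 2×2 principal minor of A obtained by deleting row i and column i.
tr A = (-2) + (-5) + (-1) = -8; M11 = (-5)·(-1) - 0·3 = 5 - 0 = 5; M22 = (-2)·(-1) - 0·1 = 2 - 0 = 2; M33 = (-2)·(-5) - (-3)·0 = 10 - 0 = 10; sum of minors = 17.
det A = (-2)·((-5)·(-1) - 0·3) - (-3)·(0·(-1) - 0·1) + 0·(0·3 - (-5)·1) = (-2)·5 - (-3)·0 + 0·5 = -10.
So p(s) = det(sI - A) = s^3 + 8s^2 + 17s + 10.
Rational-root test: any integer root divides 10. Testing small divisors, s = -1 works: p(-1) = -1 + 8 + (-17) + 10 = 0, so (s + 1) is a factor.
Dividing, p(s) = (s + 1)(s^2 + 7s + 10).
Factor s^2 + 7s + 10: two numbers with sum -7 and product 10 are -2 and -5, so s^2 + 7s + 10 = (s + 2)(s + 5).
Hence p(s) = (s + 1) (s + 2) (s + 5), with roots -5, -2, -1.
The eigenvalues -5, -2, -1 are distinct and real, so A is diagonalisable and x(t) = e^{At} x(0) = V diag(e^{λ_i t}) V^{-1} x(0), where the columns of V are the eigenvectors.
λ = -5: A - (-5)I = [[3, -3, 0], [0, 0, 0], [1, 3, 4]]. v must be orthogonal to every row; (row 1) × (row 3) = [-12, -12, 12], so take v_1 = [-1, -1, 1]^T.
λ = -2: A - (-2)I = [[0, -3, 0], [0, -3, 0], [1, 3, 1]]. v must be orthogonal to every row; (row 1) × (row 3) = [-3, 0, 3], so take v_2 = [-1, 0, 1]^T.
λ = -1: A - (-1)I = [[-1, -3, 0], [0, -4, 0], [1, 3, 0]]. v must be orthogonal to every row; (row 1) × (row 2) = [0, 0, 4], so take v_3 = [0, 0, 1]^T.
V = [v_1 v_2 v_3] = [[-1, -1, 0], [-1, 0, 0], [1, 1, 1]] has det V = -1, so V^{-1} = adj(V)/det V = [[0, -1, 0], [-1, 1, 0], [1, 0, 1]].
Modal coordinates z(0) = V^{-1} x(0): 0·(-1) + (-1)·0 + 0·(-3) = 0; (-1)·(-1) + 1·0 + 0·(-3) = 1; 1·(-1) + 0·0 + 1·(-3) = -4; so z(0) = [0, 1, -4]^T.
x_1(t) = Σ_i (v_i)_1 · z_i(0) · e^{λ_i t} (row 1 of V times the modal terms).
x_1(1.5) = (-1)·0·e^{-5·1.5} + (-1)·1·e^{-2·1.5} + 0·(-4)·e^{-1·1.5} = 0·0.000553 + (-1)·0.049787 + 0·0.223130 = -0.0498.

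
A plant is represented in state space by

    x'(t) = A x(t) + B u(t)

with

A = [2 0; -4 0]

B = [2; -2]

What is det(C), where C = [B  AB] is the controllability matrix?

AB = [[4], [-8]]
Controllability matrix C = [B  AB] = [[2, 4], [-2, -8]]
det(C) = 2·(-8) - 4·(-2) = -16 - (-8) = -8
Since det(C) ≠ 0, rank(C) = 2 and the system is completely controllable.

-8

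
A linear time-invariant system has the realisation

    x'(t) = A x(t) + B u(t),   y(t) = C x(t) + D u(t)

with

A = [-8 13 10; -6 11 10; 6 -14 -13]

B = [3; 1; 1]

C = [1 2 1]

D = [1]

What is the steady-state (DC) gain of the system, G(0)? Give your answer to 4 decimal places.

3.3333

G(0) = C(-A)^{-1}B + D = -C A^{-1} B + D.
det A = -30, so A^{-1} = (1/-30)·adj(A) = [[1/10, -29/30, -2/3], [3/5, -22/15, -2/3], [-3/5, 17/15, 1/3]]
A^{-1} B = [-4/3, -1/3, -1/3]^T
C A^{-1} B = -7/3
G(0) = D - C A^{-1} B = 1 - (-7/3) = 10/3 ≈ 3.3333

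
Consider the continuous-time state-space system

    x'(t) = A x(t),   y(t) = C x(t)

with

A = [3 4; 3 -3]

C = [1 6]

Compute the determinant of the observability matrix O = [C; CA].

-140

CA = [[21, -14]]
Observability matrix O = [C; CA] = [[1, 6], [21, -14]]
det(O) = 1·(-14) - 6·21 = -14 - 126 = -140
Since det(O) ≠ 0, rank(O) = 2 and the system is completely observable.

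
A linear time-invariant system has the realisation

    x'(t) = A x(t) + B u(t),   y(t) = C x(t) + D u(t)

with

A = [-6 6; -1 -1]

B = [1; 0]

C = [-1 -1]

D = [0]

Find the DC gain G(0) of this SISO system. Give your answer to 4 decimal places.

0.0000

G(0) = C(-A)^{-1}B + D = -C A^{-1} B + D.
det A = 12, so A^{-1} = (1/12)·adj(A) = [[-1/12, -1/2], [1/12, -1/2]]
A^{-1} B = [-1/12, 1/12]^T
C A^{-1} B = 0
G(0) = D - C A^{-1} B = 0 - (0) = 0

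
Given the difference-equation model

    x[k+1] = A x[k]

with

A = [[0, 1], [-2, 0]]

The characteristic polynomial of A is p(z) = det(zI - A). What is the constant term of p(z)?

2

For a 2×2 matrix, det(zI - A) = z^2 - (tr A)z + det A.
tr A = 0, det A = 2.
So p(z) = z^2 + 2.
The constant term is 2.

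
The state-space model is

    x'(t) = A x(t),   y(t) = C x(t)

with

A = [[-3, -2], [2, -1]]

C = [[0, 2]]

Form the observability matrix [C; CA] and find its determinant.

CA = [[4, -2]]
Observability matrix O = [C; CA] = [[0, 2], [4, -2]]
det(O) = 0·(-2) - 2·4 = 0 - 8 = -8
Since det(O) ≠ 0, rank(O) = 2 and the system is completely observable.

-8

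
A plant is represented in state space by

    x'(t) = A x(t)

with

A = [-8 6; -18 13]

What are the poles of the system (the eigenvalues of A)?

det(sI - A) = s^2 - (tr A)s + det A, with tr A = (-8) + 13 = 5 and det A = (-8)·13 - 6·(-18) = -104 - (-108) = 4.
So p(s) = det(sI - A) = s^2 - 5s + 4.
Factor s^2 - 5s + 4: two numbers with sum 5 and product 4 are 4 and 1, so s^2 - 5s + 4 = (s - 4)(s - 1).
Hence p(s) = (s - 4) (s - 1), with roots 1, 4.
At least one eigenvalue has non-negative real part, so the system is not asymptotically stable.

1, 4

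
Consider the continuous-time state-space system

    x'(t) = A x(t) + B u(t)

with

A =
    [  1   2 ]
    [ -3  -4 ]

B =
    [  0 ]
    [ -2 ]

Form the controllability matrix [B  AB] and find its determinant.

AB = [[-4], [8]]
Controllability matrix C = [B  AB] = [[0, -4], [-2, 8]]
det(C) = 0·8 - (-4)·(-2) = 0 - 8 = -8
Since det(C) ≠ 0, rank(C) = 2 and the system is completely controllable.

-8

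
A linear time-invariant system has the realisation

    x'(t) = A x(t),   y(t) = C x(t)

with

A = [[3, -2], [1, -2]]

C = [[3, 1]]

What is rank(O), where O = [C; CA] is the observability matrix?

CA = [[10, -8]]
Observability matrix O = [C; CA] = [[3, 1], [10, -8]]
det(O) = 3·(-8) - 1·10 = -24 - 10 = -34 ≠ 0, so rank(O) = 2.
rank(O) = 2 = n, so the pair (A, C) is completely observable.

2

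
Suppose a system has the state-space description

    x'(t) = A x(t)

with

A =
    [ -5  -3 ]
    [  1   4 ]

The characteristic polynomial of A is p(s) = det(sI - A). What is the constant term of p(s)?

-17

For a 2×2 matrix, det(sI - A) = s^2 - (tr A)s + det A.
tr A = -1, det A = -17.
So p(s) = s^2 + s - 17.
The constant term is -17.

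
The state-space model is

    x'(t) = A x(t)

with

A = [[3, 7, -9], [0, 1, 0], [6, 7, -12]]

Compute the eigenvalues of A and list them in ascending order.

-6, -3, 1

det(sI - A) = s^3 - (tr A)s^2 + (M11 + M22 + M33)s - det A, where Mii is the 2×2 principal minor of A obtained by deleting row i and column i.
tr A = 3 + 1 + (-12) = -8; M11 = 1·(-12) - 0·7 = -12 - 0 = -12; M22 = 3·(-12) - (-9)·6 = -36 - (-54) = 18; M33 = 3·1 - 7·0 = 3 - 0 = 3; sum of minors = 9.
det A = 3·(1·(-12) - 0·7) - 7·(0·(-12) - 0·6) + (-9)·(0·7 - 1·6) = 3·(-12) - 7·0 + (-9)·(-6) = 18.
So p(s) = det(sI - A) = s^3 + 8s^2 + 9s - 18.
Rational-root test: any integer root divides -18. Testing small divisors, s = 1 works: p(1) = 1 + 8 + 9 + (-18) = 0, so (s - 1) is a factor.
Dividing, p(s) = (s - 1)(s^2 + 9s + 18).
Factor s^2 + 9s + 18: two numbers with sum -9 and product 18 are -3 and -6, so s^2 + 9s + 18 = (s + 3)(s + 6).
Hence p(s) = (s - 1) (s + 3) (s + 6), with roots -6, -3, 1.
At least one eigenvalue has non-negative real part, so the system is not asymptotically stable.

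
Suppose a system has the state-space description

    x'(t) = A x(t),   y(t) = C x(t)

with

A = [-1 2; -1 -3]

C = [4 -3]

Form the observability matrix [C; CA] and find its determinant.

CA = [[-1, 17]]
Observability matrix O = [C; CA] = [[4, -3], [-1, 17]]
det(O) = 4·17 - (-3)·(-1) = 68 - 3 = 65
Since det(O) ≠ 0, rank(O) = 2 and the system is completely observable.

65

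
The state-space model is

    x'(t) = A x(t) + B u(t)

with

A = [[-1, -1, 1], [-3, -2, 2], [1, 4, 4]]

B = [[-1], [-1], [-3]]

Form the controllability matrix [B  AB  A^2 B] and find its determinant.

AB = [[-1], [-1], [-17]]
A^2B = [[-15], [-29], [-73]]
Controllability matrix C = [B  AB  A^2B] = [[-1, -1, -15], [-1, -1, -29], [-3, -17, -73]]
Expanding along the first row, det(C) = (-1)·((-1)·(-73) - (-29)·(-17)) - (-1)·((-1)·(-73) - (-29)·(-3)) + (-15)·((-1)·(-17) - (-1)·(-3)) = (-1)·(-420) - (-1)·(-14) + (-15)·14 = 196
Since det(C) ≠ 0, rank(C) = 3 and the system is completely controllable.

196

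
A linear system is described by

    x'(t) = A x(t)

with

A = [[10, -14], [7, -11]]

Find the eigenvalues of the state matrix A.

-4, 3

det(sI - A) = s^2 - (tr A)s + det A, with tr A = 10 + (-11) = -1 and det A = 10·(-11) - (-14)·7 = -110 - (-98) = -12.
So p(s) = det(sI - A) = s^2 + s - 12.
Factor s^2 + s - 12: two numbers with sum -1 and product -12 are 3 and -4, so s^2 + s - 12 = (s - 3)(s + 4).
Hence p(s) = (s - 3) (s + 4), with roots -4, 3.
At least one eigenvalue has non-negative real part, so the system is not asymptotically stable.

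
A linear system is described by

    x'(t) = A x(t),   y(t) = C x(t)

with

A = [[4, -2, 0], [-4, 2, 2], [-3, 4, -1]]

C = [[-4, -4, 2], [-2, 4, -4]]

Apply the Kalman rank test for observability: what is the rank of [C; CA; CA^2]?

CA = [[-6, 8, -10], [-12, -4, 12]]
CA^2 = [[-26, -12, 26], [-68, 64, -20]]
Observability matrix O = [C; CA; CA^2] = [[-4, -4, 2], [-2, 4, -4], [-6, 8, -10], [-12, -4, 12], [-26, -12, 26], [-68, 64, -20]]
Take the 3×3 submatrix of O formed by rows 1, 2, 3: [[-4, -4, 2], [-2, 4, -4], [-6, 8, -10]]. Its determinant is (-4)·(4·(-10) - (-4)·8) - (-4)·((-2)·(-10) - (-4)·(-6)) + 2·((-2)·8 - 4·(-6)) = (-4)·(-8) - (-4)·(-4) + 2·8 = 32 ≠ 0.
So rank(O) ≥ 3; since O has 3 columns, rank(O) = 3.
rank(O) = 3 = n, so the pair (A, C) is completely observable.

3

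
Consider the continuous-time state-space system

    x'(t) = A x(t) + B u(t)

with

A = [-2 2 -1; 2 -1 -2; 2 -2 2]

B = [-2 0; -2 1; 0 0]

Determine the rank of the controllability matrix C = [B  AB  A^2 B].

AB = [[0, 2], [-2, -1], [0, -2]]
A^2B = [[-4, -4], [2, 9], [4, 2]]
Controllability matrix C = [B  AB  A^2B] = [[-2, 0, 0, 2, -4, -4], [-2, 1, -2, -1, 2, 9], [0, 0, 0, -2, 4, 2]]
Take the 3×3 submatrix of C formed by columns 1, 2, 4: [[-2, 0, 2], [-2, 1, -1], [0, 0, -2]]. Its determinant is (-2)·(1·(-2) - (-1)·0) - 0·((-2)·(-2) - (-1)·0) + 2·((-2)·0 - 1·0) = (-2)·(-2) - 0·4 + 2·0 = 4 ≠ 0.
So rank(C) ≥ 3; since C has 3 rows, rank(C) = 3.
rank(C) = 3 = n, so the pair (A, B) is completely controllable.

3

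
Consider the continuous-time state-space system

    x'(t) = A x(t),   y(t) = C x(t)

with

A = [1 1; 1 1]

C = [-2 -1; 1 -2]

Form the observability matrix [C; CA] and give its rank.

CA = [[-3, -3], [-1, -1]]
Observability matrix O = [C; CA] = [[-2, -1], [1, -2], [-3, -3], [-1, -1]]
Take the 2×2 submatrix of O formed by rows 1, 2: [[-2, -1], [1, -2]]. Its determinant is (-2)·(-2) - (-1)·1 = 4 - (-1) = 5 ≠ 0.
So rank(O) ≥ 2; since O has 2 columns, rank(O) = 2.
rank(O) = 2 = n, so the pair (A, C) is completely observable.

2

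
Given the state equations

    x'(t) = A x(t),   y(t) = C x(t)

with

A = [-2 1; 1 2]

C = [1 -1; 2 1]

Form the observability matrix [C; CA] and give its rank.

2

CA = [[-3, -1], [-3, 4]]
Observability matrix O = [C; CA] = [[1, -1], [2, 1], [-3, -1], [-3, 4]]
Take the 2×2 submatrix of O formed by rows 1, 2: [[1, -1], [2, 1]]. Its determinant is 1·1 - (-1)·2 = 1 - (-2) = 3 ≠ 0.
So rank(O) ≥ 2; since O has 2 columns, rank(O) = 2.
rank(O) = 2 = n, so the pair (A, C) is completely observable.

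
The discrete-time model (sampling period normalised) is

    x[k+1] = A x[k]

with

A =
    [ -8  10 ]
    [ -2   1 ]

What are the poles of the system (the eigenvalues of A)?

-4, -3

det(zI - A) = z^2 - (tr A)z + det A, with tr A = (-8) + 1 = -7 and det A = (-8)·1 - 10·(-2) = -8 - (-20) = 12.
So p(z) = det(zI - A) = z^2 + 7z + 12.
Factor z^2 + 7z + 12: two numbers with sum -7 and product 12 are -3 and -4, so z^2 + 7z + 12 = (z + 3)(z + 4).
Hence p(z) = (z + 3) (z + 4), with roots -4, -3.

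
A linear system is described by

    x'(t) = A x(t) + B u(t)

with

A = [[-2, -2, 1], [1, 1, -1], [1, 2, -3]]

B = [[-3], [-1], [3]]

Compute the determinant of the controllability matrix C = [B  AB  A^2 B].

AB = [[11], [-7], [-14]]
A^2B = [[-22], [18], [39]]
Controllability matrix C = [B  AB  A^2B] = [[-3, 11, -22], [-1, -7, 18], [3, -14, 39]]
Expanding along the first row, det(C) = (-3)·((-7)·39 - 18·(-14)) - 11·((-1)·39 - 18·3) + (-22)·((-1)·(-14) - (-7)·3) = (-3)·(-21) - 11·(-93) + (-22)·35 = 316
Since det(C) ≠ 0, rank(C) = 3 and the system is completely controllable.

316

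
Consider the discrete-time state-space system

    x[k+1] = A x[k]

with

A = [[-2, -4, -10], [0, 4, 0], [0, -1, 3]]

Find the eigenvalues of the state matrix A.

det(zI - A) = z^3 - (tr A)z^2 + (M11 + M22 + M33)z - det A, where Mii is the 2×2 principal minor of A obtained by deleting row i and column i.
tr A = (-2) + 4 + 3 = 5; M11 = 4·3 - 0·(-1) = 12 - 0 = 12; M22 = (-2)·3 - (-10)·0 = -6 - 0 = -6; M33 = (-2)·4 - (-4)·0 = -8 - 0 = -8; sum of minors = -2.
det A = (-2)·(4·3 - 0·(-1)) - (-4)·(0·3 - 0·0) + (-10)·(0·(-1) - 4·0) = (-2)·12 - (-4)·0 + (-10)·0 = -24.
So p(z) = det(zI - A) = z^3 - 5z^2 - 2z + 24.
Rational-root test: any integer root divides 24. Testing small divisors, z = -2 works: p(-2) = -8 + (-20) + 4 + 24 = 0, so (z + 2) is a factor.
Dividing, p(z) = (z + 2)(z^2 - 7z + 12).
Factor z^2 - 7z + 12: two numbers with sum 7 and product 12 are 4 and 3, so z^2 - 7z + 12 = (z - 4)(z - 3).
Hence p(z) = (z - 4) (z - 3) (z + 2), with roots -2, 3, 4.

-2, 3, 4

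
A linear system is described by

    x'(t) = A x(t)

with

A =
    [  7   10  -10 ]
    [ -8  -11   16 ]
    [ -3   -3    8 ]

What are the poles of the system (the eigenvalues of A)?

-3, 2, 5

det(sI - A) = s^3 - (tr A)s^2 + (M11 + M22 + M33)s - det A, where Mii is the 2×2 principal minor of A obtained by deleting row i and column i.
tr A = 7 + (-11) + 8 = 4; M11 = (-11)·8 - 16·(-3) = -88 - (-48) = -40; M22 = 7·8 - (-10)·(-3) = 56 - 30 = 26; M33 = 7·(-11) - 10·(-8) = -77 - (-80) = 3; sum of minors = -11.
det A = 7·((-11)·8 - 16·(-3)) - 10·((-8)·8 - 16·(-3)) + (-10)·((-8)·(-3) - (-11)·(-3)) = 7·(-40) - 10·(-16) + (-10)·(-9) = -30.
So p(s) = det(sI - A) = s^3 - 4s^2 - 11s + 30.
Rational-root test: any integer root divides 30. Testing small divisors, s = 2 works: p(2) = 8 + (-16) + (-22) + 30 = 0, so (s - 2) is a factor.
Dividing, p(s) = (s - 2)(s^2 - 2s - 15).
Factor s^2 - 2s - 15: two numbers with sum 2 and product -15 are 5 and -3, so s^2 - 2s - 15 = (s - 5)(s + 3).
Hence p(s) = (s - 5) (s - 2) (s + 3), with roots -3, 2, 5.
At least one eigenvalue has non-negative real part, so the system is not asymptotically stable.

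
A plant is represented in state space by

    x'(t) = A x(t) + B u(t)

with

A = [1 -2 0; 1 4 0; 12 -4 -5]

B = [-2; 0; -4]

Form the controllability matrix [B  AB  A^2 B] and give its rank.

AB = [[-2], [-2], [-4]]
A^2B = [[2], [-10], [4]]
Controllability matrix C = [B  AB  A^2B] = [[-2, -2, 2], [0, -2, -10], [-4, -4, 4]]
The rows r1, r2, r3 of C are linearly dependent: -2·r1 + r3 = 0 (check each entry), so rank(C) ≤ 2.
The 2×2 minor from rows 1, 2, columns 1, 2 is (-2)·(-2) - (-2)·0 = 4 - 0 = 4 ≠ 0, so rank(C) = 2.
rank(C) = 2 < n = 3, so the pair (A, B) is not completely controllable.

2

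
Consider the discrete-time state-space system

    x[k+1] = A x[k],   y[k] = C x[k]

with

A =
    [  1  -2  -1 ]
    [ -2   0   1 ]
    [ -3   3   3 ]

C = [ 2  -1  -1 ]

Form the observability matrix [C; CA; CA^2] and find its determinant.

CA = [[7, -7, -6]]
CA^2 = [[39, -32, -32]]
Observability matrix O = [C; CA; CA^2] = [[2, -1, -1], [7, -7, -6], [39, -32, -32]]
Expanding along the first row, det(O) = 2·((-7)·(-32) - (-6)·(-32)) - (-1)·(7·(-32) - (-6)·39) + (-1)·(7·(-32) - (-7)·39) = 2·32 - (-1)·10 + (-1)·49 = 25
Since det(O) ≠ 0, rank(O) = 3 and the system is completely observable.

25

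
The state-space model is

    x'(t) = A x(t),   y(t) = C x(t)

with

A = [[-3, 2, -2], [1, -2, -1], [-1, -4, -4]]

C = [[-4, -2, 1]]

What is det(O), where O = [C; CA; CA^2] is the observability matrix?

CA = [[9, -8, 6]]
CA^2 = [[-41, 10, -34]]
Observability matrix O = [C; CA; CA^2] = [[-4, -2, 1], [9, -8, 6], [-41, 10, -34]]
Expanding along the first row, det(O) = (-4)·((-8)·(-34) - 6·10) - (-2)·(9·(-34) - 6·(-41)) + 1·(9·10 - (-8)·(-41)) = (-4)·212 - (-2)·(-60) + 1·(-238) = -1206
Since det(O) ≠ 0, rank(O) = 3 and the system is completely observable.

-1206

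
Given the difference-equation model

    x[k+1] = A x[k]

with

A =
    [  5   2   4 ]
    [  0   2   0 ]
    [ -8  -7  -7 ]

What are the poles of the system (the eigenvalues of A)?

-3, 1, 2

det(zI - A) = z^3 - (tr A)z^2 + (M11 + M22 + M33)z - det A, where Mii is the 2×2 principal minor of A obtained by deleting row i and column i.
tr A = 5 + 2 + (-7) = 0; M11 = 2·(-7) - 0·(-7) = -14 - 0 = -14; M22 = 5·(-7) - 4·(-8) = -35 - (-32) = -3; M33 = 5·2 - 2·0 = 10 - 0 = 10; sum of minors = -7.
det A = 5·(2·(-7) - 0·(-7)) - 2·(0·(-7) - 0·(-8)) + 4·(0·(-7) - 2·(-8)) = 5·(-14) - 2·0 + 4·16 = -6.
So p(z) = det(zI - A) = z^3 - 7z + 6.
Rational-root test: any integer root divides 6. Testing small divisors, z = 1 works: p(1) = 1 + 0 + (-7) + 6 = 0, so (z - 1) is a factor.
Dividing, p(z) = (z - 1)(z^2 + z - 6).
Factor z^2 + z - 6: two numbers with sum -1 and product -6 are 2 and -3, so z^2 + z - 6 = (z - 2)(z + 3).
Hence p(z) = (z - 2) (z - 1) (z + 3), with roots -3, 1, 2.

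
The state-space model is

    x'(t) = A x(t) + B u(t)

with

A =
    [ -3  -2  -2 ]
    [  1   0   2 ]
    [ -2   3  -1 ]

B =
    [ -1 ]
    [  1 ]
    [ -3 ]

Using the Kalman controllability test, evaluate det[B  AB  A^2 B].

AB = [[7], [-7], [8]]
A^2B = [[-23], [23], [-43]]
Controllability matrix C = [B  AB  A^2B] = [[-1, 7, -23], [1, -7, 23], [-3, 8, -43]]
Expanding along the first row, det(C) = (-1)·((-7)·(-43) - 23·8) - 7·(1·(-43) - 23·(-3)) + (-23)·(1·8 - (-7)·(-3)) = (-1)·117 - 7·26 + (-23)·(-13) = 0
Since det(C) = 0, rank(C) < 3 and the system is not completely controllable.

0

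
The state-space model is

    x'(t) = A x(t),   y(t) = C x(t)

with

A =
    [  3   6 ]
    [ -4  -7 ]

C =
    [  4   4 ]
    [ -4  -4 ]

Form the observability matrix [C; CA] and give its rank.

CA = [[-4, -4], [4, 4]]
Observability matrix O = [C; CA] = [[4, 4], [-4, -4], [-4, -4], [4, 4]]
Every row of O is a scalar multiple of row 1 = [4, 4] (multipliers 1, -1, -1, 1), so the rows span a one-dimensional space.
O ≠ 0, hence rank(O) = 1.
rank(O) = 1 < n = 2, so the pair (A, C) is not completely observable.

1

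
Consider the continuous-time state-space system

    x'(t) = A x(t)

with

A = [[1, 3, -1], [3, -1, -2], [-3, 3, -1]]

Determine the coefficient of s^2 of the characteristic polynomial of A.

Expand det(sI - A) for the 3×3 matrix.
p(s) = s^3 + s^2 - 7s - 28.
(Check: constant term = det(-A) = (-1)^3 det A = -28; coefficient of s^2 = -tr A = 1.)
The coefficient of s^2 is 1.

1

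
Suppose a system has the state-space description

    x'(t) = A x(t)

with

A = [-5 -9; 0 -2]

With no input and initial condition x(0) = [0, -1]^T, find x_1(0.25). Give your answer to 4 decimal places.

det(sI - A) = s^2 - (tr A)s + det A, with tr A = (-5) + (-2) = -7 and det A = (-5)·(-2) - (-9)·0 = 10 - 0 = 10.
So p(s) = det(sI - A) = s^2 + 7s + 10.
Factor s^2 + 7s + 10: two numbers with sum -7 and product 10 are -2 and -5, so s^2 + 7s + 10 = (s + 2)(s + 5).
Hence p(s) = (s + 2) (s + 5), with roots -5, -2.
The eigenvalues -5, -2 are distinct and real, so A is diagonalisable and x(t) = e^{At} x(0) = V diag(e^{λ_i t}) V^{-1} x(0), where the columns of V are the eigenvectors.
λ = -5: A - (-5)I = [[0, -9], [0, 3]]. Row 1 gives 0·v1 + (-9)·v2 = 0, so take v_1 = [-1, 0]^T.
λ = -2: A - (-2)I = [[-3, -9], [0, 0]]. Row 1 gives (-3)·v1 + (-9)·v2 = 0, so take v_2 = [-3, 1]^T.
V = [v_1 v_2] = [[-1, -3], [0, 1]] has det V = -1, so V^{-1} = adj(V)/det V = [[-1, -3], [0, 1]].
Modal coordinates z(0) = V^{-1} x(0): (-1)·0 + (-3)·(-1) = 3; 0·0 + 1·(-1) = -1; so z(0) = [3, -1]^T.
x_1(t) = Σ_i (v_i)_1 · z_i(0) · e^{λ_i t} (row 1 of V times the modal terms).
x_1(0.25) = (-1)·3·e^{-5·0.25} + (-3)·(-1)·e^{-2·0.25} = (-3)·0.286505 + 3·0.606531 = 0.9601.

0.9601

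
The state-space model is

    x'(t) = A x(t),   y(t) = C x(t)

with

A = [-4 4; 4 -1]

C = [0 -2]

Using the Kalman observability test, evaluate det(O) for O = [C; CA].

-16

CA = [[-8, 2]]
Observability matrix O = [C; CA] = [[0, -2], [-8, 2]]
det(O) = 0·2 - (-2)·(-8) = 0 - 16 = -16
Since det(O) ≠ 0, rank(O) = 2 and the system is completely observable.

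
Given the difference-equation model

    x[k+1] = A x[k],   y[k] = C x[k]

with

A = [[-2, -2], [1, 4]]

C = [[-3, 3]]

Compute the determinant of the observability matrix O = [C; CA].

-81

CA = [[9, 18]]
Observability matrix O = [C; CA] = [[-3, 3], [9, 18]]
det(O) = (-3)·18 - 3·9 = -54 - 27 = -81
Since det(O) ≠ 0, rank(O) = 2 and the system is completely observable.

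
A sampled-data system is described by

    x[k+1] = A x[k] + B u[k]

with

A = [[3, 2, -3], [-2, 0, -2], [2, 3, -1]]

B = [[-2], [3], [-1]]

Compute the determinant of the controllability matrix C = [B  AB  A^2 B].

-468

AB = [[3], [6], [6]]
A^2B = [[3], [-18], [18]]
Controllability matrix C = [B  AB  A^2B] = [[-2, 3, 3], [3, 6, -18], [-1, 6, 18]]
Expanding along the first row, det(C) = (-2)·(6·18 - (-18)·6) - 3·(3·18 - (-18)·(-1)) + 3·(3·6 - 6·(-1)) = (-2)·216 - 3·36 + 3·24 = -468
Since det(C) ≠ 0, rank(C) = 3 and the system is completely controllable.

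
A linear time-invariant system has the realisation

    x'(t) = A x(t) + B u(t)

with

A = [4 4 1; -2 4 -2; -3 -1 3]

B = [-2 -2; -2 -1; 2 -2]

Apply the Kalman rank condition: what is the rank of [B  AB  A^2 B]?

3

AB = [[-14, -14], [-8, 4], [14, 1]]
A^2B = [[-74, -39], [-32, 42], [92, 41]]
Controllability matrix C = [B  AB  A^2B] = [[-2, -2, -14, -14, -74, -39], [-2, -1, -8, 4, -32, 42], [2, -2, 14, 1, 92, 41]]
Take the 3×3 submatrix of C formed by columns 1, 2, 3: [[-2, -2, -14], [-2, -1, -8], [2, -2, 14]]. Its determinant is (-2)·((-1)·14 - (-8)·(-2)) - (-2)·((-2)·14 - (-8)·2) + (-14)·((-2)·(-2) - (-1)·2) = (-2)·(-30) - (-2)·(-12) + (-14)·6 = -48 ≠ 0.
So rank(C) ≥ 3; since C has 3 rows, rank(C) = 3.
rank(C) = 3 = n, so the pair (A, B) is completely controllable.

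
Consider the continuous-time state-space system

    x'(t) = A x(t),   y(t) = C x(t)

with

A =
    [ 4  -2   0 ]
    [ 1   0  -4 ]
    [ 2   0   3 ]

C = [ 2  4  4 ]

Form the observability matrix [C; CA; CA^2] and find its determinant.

-3872

CA = [[20, -4, -4]]
CA^2 = [[68, -40, 4]]
Observability matrix O = [C; CA; CA^2] = [[2, 4, 4], [20, -4, -4], [68, -40, 4]]
Expanding along the first row, det(O) = 2·((-4)·4 - (-4)·(-40)) - 4·(20·4 - (-4)·68) + 4·(20·(-40) - (-4)·68) = 2·(-176) - 4·352 + 4·(-528) = -3872
Since det(O) ≠ 0, rank(O) = 3 and the system is completely observable.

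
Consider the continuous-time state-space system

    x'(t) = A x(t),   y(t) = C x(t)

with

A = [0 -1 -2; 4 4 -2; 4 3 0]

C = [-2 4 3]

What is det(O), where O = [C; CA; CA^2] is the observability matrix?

14504

CA = [[28, 27, -4]]
CA^2 = [[92, 68, -110]]
Observability matrix O = [C; CA; CA^2] = [[-2, 4, 3], [28, 27, -4], [92, 68, -110]]
Expanding along the first row, det(O) = (-2)·(27·(-110) - (-4)·68) - 4·(28·(-110) - (-4)·92) + 3·(28·68 - 27·92) = (-2)·(-2698) - 4·(-2712) + 3·(-580) = 14504
Since det(O) ≠ 0, rank(O) = 3 and the system is completely observable.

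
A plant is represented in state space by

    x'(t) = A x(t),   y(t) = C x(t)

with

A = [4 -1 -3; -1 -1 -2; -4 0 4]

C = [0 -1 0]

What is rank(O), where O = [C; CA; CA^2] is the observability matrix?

CA = [[1, 1, 2]]
CA^2 = [[-5, -2, 3]]
Observability matrix O = [C; CA; CA^2] = [[0, -1, 0], [1, 1, 2], [-5, -2, 3]]
det(O) = 0·(1·3 - 2·(-2)) - (-1)·(1·3 - 2·(-5)) + 0·(1·(-2) - 1·(-5)) = 0·7 - (-1)·13 + 0·3 = 13 ≠ 0, so rank(O) = 3.
rank(O) = 3 = n, so the pair (A, C) is completely observable.

3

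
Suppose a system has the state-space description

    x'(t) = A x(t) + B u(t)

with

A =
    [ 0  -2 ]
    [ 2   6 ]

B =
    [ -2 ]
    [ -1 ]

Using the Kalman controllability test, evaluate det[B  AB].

22

AB = [[2], [-10]]
Controllability matrix C = [B  AB] = [[-2, 2], [-1, -10]]
det(C) = (-2)·(-10) - 2·(-1) = 20 - (-2) = 22
Since det(C) ≠ 0, rank(C) = 2 and the system is completely controllable.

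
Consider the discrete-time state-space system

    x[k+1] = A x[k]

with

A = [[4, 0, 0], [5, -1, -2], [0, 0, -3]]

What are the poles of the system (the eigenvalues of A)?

-3, -1, 4

det(zI - A) = z^3 - (tr A)z^2 + (M11 + M22 + M33)z - det A, where Mii is the 2×2 principal minor of A obtained by deleting row i and column i.
tr A = 4 + (-1) + (-3) = 0; M11 = (-1)·(-3) - (-2)·0 = 3 - 0 = 3; M22 = 4·(-3) - 0·0 = -12 - 0 = -12; M33 = 4·(-1) - 0·5 = -4 - 0 = -4; sum of minors = -13.
det A = 4·((-1)·(-3) - (-2)·0) - 0·(5·(-3) - (-2)·0) + 0·(5·0 - (-1)·0) = 4·3 - 0·(-15) + 0·0 = 12.
So p(z) = det(zI - A) = z^3 - 13z - 12.
Rational-root test: any integer root divides -12. Testing small divisors, z = -1 works: p(-1) = -1 + 0 + 13 + (-12) = 0, so (z + 1) is a factor.
Dividing, p(z) = (z + 1)(z^2 - z - 12).
Factor z^2 - z - 12: two numbers with sum 1 and product -12 are 4 and -3, so z^2 - z - 12 = (z - 4)(z + 3).
Hence p(z) = (z - 4) (z + 1) (z + 3), with roots -3, -1, 4.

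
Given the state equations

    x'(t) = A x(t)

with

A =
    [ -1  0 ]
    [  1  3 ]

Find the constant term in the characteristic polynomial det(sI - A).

For a 2×2 matrix, det(sI - A) = s^2 - (tr A)s + det A.
tr A = 2, det A = -3.
So p(s) = s^2 - 2s - 3.
The constant term is -3.

-3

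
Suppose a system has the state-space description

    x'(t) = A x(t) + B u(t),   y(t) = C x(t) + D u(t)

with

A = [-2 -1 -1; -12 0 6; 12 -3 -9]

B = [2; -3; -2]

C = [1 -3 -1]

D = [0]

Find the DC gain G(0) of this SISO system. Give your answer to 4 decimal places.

15.1667

G(0) = C(-A)^{-1}B + D = -C A^{-1} B + D.
det A = -36, so A^{-1} = (1/-36)·adj(A) = [[-1/2, 1/6, 1/6], [1, -5/6, -2/3], [-1, 1/2, 1/3]]
A^{-1} B = [-11/6, 35/6, -25/6]^T
C A^{-1} B = -91/6
G(0) = D - C A^{-1} B = 0 - (-91/6) = 91/6 ≈ 15.1667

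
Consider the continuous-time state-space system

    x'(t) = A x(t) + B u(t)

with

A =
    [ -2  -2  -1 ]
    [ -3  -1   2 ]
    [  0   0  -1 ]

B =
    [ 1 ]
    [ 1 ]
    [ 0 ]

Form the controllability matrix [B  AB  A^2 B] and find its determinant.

0

AB = [[-4], [-4], [0]]
A^2B = [[16], [16], [0]]
Controllability matrix C = [B  AB  A^2B] = [[1, -4, 16], [1, -4, 16], [0, 0, 0]]
Expanding along the first row, det(C) = 1·((-4)·0 - 16·0) - (-4)·(1·0 - 16·0) + 16·(1·0 - (-4)·0) = 1·0 - (-4)·0 + 16·0 = 0
Since det(C) = 0, rank(C) < 3 and the system is not completely controllable.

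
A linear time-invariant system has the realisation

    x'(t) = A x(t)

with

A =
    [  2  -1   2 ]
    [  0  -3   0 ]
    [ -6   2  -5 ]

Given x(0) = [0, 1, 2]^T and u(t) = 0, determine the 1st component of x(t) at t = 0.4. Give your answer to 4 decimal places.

det(sI - A) = s^3 - (tr A)s^2 + (M11 + M22 + M33)s - det A, where Mii is the 2×2 principal minor of A obtained by deleting row i and column i.
tr A = 2 + (-3) + (-5) = -6; M11 = (-3)·(-5) - 0·2 = 15 - 0 = 15; M22 = 2·(-5) - 2·(-6) = -10 - (-12) = 2; M33 = 2·(-3) - (-1)·0 = -6 - 0 = -6; sum of minors = 11.
det A = 2·((-3)·(-5) - 0·2) - (-1)·(0·(-5) - 0·(-6)) + 2·(0·2 - (-3)·(-6)) = 2·15 - (-1)·0 + 2·(-18) = -6.
So p(s) = det(sI - A) = s^3 + 6s^2 + 11s + 6.
Rational-root test: any integer root divides 6. Testing small divisors, s = -1 works: p(-1) = -1 + 6 + (-11) + 6 = 0, so (s + 1) is a factor.
Dividing, p(s) = (s + 1)(s^2 + 5s + 6).
Factor s^2 + 5s + 6: two numbers with sum -5 and product 6 are -2 and -3, so s^2 + 5s + 6 = (s + 2)(s + 3).
Hence p(s) = (s + 1) (s + 2) (s + 3), with roots -3, -2, -1.
The eigenvalues -3, -2, -1 are distinct and real, so A is diagonalisable and x(t) = e^{At} x(0) = V diag(e^{λ_i t}) V^{-1} x(0), where the columns of V are the eigenvectors.
λ = -3: A - (-3)I = [[5, -1, 2], [0, 0, 0], [-6, 2, -2]]. v must be orthogonal to every row; (row 1) × (row 3) = [-2, -2, 4], so take v_1 = [1, 1, -2]^T.
λ = -2: A - (-2)I = [[4, -1, 2], [0, -1, 0], [-6, 2, -3]]. v must be orthogonal to every row; (row 1) × (row 2) = [2, 0, -4], so take v_2 = [1, 0, -2]^T.
λ = -1: A - (-1)I = [[3, -1, 2], [0, -2, 0], [-6, 2, -4]]. v must be orthogonal to every row; (row 1) × (row 2) = [4, 0, -6], so take v_3 = [2, 0, -3]^T.
V = [v_1 v_2 v_3] = [[1, 1, 2], [1, 0, 0], [-2, -2, -3]] has det V = -1, so V^{-1} = adj(V)/det V = [[0, 1, 0], [-3, -1, -2], [2, 0, 1]].
Modal coordinates z(0) = V^{-1} x(0): 0·0 + 1·1 + 0·2 = 1; (-3)·0 + (-1)·1 + (-2)·2 = -5; 2·0 + 0·1 + 1·2 = 2; so z(0) = [1, -5, 2]^T.
x_1(t) = Σ_i (v_i)_1 · z_i(0) · e^{λ_i t} (row 1 of V times the modal terms).
x_1(0.4) = 1·1·e^{-3·0.4} + 1·(-5)·e^{-2·0.4} + 2·2·e^{-1·0.4} = 1·0.301194 + (-5)·0.449329 + 4·0.670320 = 0.7358.

0.7358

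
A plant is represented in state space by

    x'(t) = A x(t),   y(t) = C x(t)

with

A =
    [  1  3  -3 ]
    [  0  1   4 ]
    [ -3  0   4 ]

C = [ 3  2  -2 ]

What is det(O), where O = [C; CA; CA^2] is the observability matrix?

201

CA = [[9, 11, -9]]
CA^2 = [[36, 38, -19]]
Observability matrix O = [C; CA; CA^2] = [[3, 2, -2], [9, 11, -9], [36, 38, -19]]
Expanding along the first row, det(O) = 3·(11·(-19) - (-9)·38) - 2·(9·(-19) - (-9)·36) + (-2)·(9·38 - 11·36) = 3·133 - 2·153 + (-2)·(-54) = 201
Since det(O) ≠ 0, rank(O) = 3 and the system is completely observable.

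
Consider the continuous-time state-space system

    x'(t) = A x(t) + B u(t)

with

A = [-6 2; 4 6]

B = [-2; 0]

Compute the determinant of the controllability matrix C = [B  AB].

AB = [[12], [-8]]
Controllability matrix C = [B  AB] = [[-2, 12], [0, -8]]
det(C) = (-2)·(-8) - 12·0 = 16 - 0 = 16
Since det(C) ≠ 0, rank(C) = 2 and the system is completely controllable.

16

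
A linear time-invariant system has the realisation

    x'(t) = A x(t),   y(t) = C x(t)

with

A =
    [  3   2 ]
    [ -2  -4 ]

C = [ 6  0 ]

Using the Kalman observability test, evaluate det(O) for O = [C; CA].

72

CA = [[18, 12]]
Observability matrix O = [C; CA] = [[6, 0], [18, 12]]
det(O) = 6·12 - 0·18 = 72 - 0 = 72
Since det(O) ≠ 0, rank(O) = 2 and the system is completely observable.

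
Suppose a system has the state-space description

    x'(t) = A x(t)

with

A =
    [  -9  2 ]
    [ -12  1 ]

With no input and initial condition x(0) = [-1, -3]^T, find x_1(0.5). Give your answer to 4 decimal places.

det(sI - A) = s^2 - (tr A)s + det A, with tr A = (-9) + 1 = -8 and det A = (-9)·1 - 2·(-12) = -9 - (-24) = 15.
So p(s) = det(sI - A) = s^2 + 8s + 15.
Factor s^2 + 8s + 15: two numbers with sum -8 and product 15 are -3 and -5, so s^2 + 8s + 15 = (s + 3)(s + 5).
Hence p(s) = (s + 3) (s + 5), with roots -5, -3.
The eigenvalues -5, -3 are distinct and real, so A is diagonalisable and x(t) = e^{At} x(0) = V diag(e^{λ_i t}) V^{-1} x(0), where the columns of V are the eigenvectors.
λ = -5: A - (-5)I = [[-4, 2], [-12, 6]]. Row 1 gives (-4)·v1 + 2·v2 = 0, so take v_1 = [1, 2]^T.
λ = -3: A - (-3)I = [[-6, 2], [-12, 4]]. Row 1 gives (-6)·v1 + 2·v2 = 0, so take v_2 = [1, 3]^T.
V = [v_1 v_2] = [[1, 1], [2, 3]] has det V = 1, so V^{-1} = adj(V)/det V = [[3, -1], [-2, 1]].
Modal coordinates z(0) = V^{-1} x(0): 3·(-1) + (-1)·(-3) = 0; (-2)·(-1) + 1·(-3) = -1; so z(0) = [0, -1]^T.
x_1(t) = Σ_i (v_i)_1 · z_i(0) · e^{λ_i t} (row 1 of V times the modal terms).
x_1(0.5) = 1·0·e^{-5·0.5} + 1·(-1)·e^{-3·0.5} = 0·0.082085 + (-1)·0.223130 = -0.2231.

-0.2231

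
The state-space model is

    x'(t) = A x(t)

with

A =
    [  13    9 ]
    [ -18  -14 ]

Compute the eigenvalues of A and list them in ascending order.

-5, 4

det(sI - A) = s^2 - (tr A)s + det A, with tr A = 13 + (-14) = -1 and det A = 13·(-14) - 9·(-18) = -182 - (-162) = -20.
So p(s) = det(sI - A) = s^2 + s - 20.
Factor s^2 + s - 20: two numbers with sum -1 and product -20 are 4 and -5, so s^2 + s - 20 = (s - 4)(s + 5).
Hence p(s) = (s - 4) (s + 5), with roots -5, 4.
At least one eigenvalue has non-negative real part, so the system is not asymptotically stable.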